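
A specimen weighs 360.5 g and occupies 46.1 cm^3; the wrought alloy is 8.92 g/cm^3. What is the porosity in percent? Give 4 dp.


rho_part = 360.5 / 46.1 = 7.81995662 g/cm^3
Porosity = (1 - 7.81995662/8.92)*100 = 12.3323 %


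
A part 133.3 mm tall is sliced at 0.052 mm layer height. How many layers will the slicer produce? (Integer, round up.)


Layers = ceil(133.3/0.052) = 2564


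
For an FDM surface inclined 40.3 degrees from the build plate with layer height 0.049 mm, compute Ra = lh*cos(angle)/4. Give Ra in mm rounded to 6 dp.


Ra = 0.049 * cos(40.3) / 4 = 0.009343 mm


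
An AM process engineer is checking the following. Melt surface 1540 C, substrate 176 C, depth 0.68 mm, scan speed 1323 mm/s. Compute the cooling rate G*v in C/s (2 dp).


G = (1540-176)/0.68 = 2005.88235294 C/mm
CR = 2005.88235294 * 1323 = 2653782.35 C/s


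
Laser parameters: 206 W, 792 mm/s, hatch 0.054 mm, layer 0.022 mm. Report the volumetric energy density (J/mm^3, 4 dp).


E = 206 / (792*0.054*0.022) = 218.9402 J/mm^3


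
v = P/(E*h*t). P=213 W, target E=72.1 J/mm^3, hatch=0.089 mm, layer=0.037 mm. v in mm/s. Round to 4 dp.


v = 213 / (72.1*0.089*0.037) = 897.1243 mm/s


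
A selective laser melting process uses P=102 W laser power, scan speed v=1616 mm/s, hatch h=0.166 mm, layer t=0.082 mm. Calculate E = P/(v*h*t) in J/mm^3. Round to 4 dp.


E = 102 / (1616*0.166*0.082) = 4.637 J/mm^3


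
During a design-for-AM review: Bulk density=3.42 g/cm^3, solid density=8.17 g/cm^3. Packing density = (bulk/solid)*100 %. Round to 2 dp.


Packing = (3.42/8.17)*100 = 41.86 %


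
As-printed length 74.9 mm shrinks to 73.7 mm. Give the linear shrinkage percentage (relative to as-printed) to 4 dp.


Shrinkage = ((74.9-73.7)/74.9)*100 = 1.6021 %


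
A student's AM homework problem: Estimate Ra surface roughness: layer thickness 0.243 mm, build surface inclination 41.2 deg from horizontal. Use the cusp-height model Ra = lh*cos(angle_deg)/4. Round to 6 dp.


Ra = 0.243 * cos(41.2) / 4 = 0.045709 mm


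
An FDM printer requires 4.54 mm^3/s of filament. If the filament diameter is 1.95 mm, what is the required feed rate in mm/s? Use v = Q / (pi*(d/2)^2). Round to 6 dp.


A = pi*(1.95/2)^2 = 2.986477
v = 4.54 / 2.986477 = 1.520186 mm/s


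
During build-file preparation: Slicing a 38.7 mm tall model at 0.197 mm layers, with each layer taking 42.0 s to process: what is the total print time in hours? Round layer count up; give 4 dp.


Layers = ceil(38.7/0.197) = 197
t = 197 * 42.0 / 3600 = 2.2983 hrs


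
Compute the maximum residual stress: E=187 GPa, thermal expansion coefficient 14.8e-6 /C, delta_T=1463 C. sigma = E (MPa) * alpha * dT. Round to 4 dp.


sigma = 187*1000 * 14.8e-6 * 1463 = 4048.9988 MPa


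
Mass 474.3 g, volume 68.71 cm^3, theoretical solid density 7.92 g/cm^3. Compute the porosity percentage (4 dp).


rho_part = 474.3 / 68.71 = 6.90292534 g/cm^3
Porosity = (1 - 6.90292534/7.92)*100 = 12.8419 %


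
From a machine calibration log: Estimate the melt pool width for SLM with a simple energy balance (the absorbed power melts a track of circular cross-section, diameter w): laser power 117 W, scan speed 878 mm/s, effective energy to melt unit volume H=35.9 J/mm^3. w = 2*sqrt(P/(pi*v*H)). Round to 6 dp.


w = 2*sqrt(117/(pi*878*35.9)) = 0.068747 mm


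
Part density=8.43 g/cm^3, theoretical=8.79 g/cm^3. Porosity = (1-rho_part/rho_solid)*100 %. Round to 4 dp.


Porosity = (1-8.43/8.79)*100 = 4.0956 %


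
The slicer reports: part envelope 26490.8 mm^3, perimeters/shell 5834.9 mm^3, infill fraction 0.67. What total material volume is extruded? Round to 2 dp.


V_infill = (26490.8 - 5834.9) * 0.67 = 13839.45
V_total = 5834.9 + 13839.45 = 19674.35 mm^3


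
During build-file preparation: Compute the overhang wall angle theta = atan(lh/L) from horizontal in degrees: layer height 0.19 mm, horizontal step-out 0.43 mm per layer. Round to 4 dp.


angle = atan(0.19/0.43) = 23.8387 degrees


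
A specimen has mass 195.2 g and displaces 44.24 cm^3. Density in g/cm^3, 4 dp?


rho = 195.2 / 44.24 = 4.4123 g/cm^3


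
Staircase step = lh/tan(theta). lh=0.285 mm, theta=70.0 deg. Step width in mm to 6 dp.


step = 0.285 / tan(70.0) = 0.103732 mm


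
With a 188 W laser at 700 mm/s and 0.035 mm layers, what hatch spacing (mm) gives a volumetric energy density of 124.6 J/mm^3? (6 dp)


h = 188 / (124.6*700*0.035) = 0.061585 mm


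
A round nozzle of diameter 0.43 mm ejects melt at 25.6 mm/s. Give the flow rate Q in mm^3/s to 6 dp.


A = pi*(0.43/2)^2 = 0.14522012 mm^2
Q = 0.14522012 * 25.6 = 3.717635 mm^3/s


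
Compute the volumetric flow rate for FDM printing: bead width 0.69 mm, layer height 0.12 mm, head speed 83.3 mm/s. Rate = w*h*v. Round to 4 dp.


Rate = 0.69 * 0.12 * 83.3 = 6.8972 mm^3/s


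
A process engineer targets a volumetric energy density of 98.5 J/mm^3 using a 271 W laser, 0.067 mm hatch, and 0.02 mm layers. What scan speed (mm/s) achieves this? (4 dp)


v = 271 / (98.5*0.067*0.02) = 2053.1858 mm/s


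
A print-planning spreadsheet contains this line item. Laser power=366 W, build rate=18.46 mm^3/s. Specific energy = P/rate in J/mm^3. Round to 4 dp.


SE = 366 / 18.46 = 19.8267 J/mm^3


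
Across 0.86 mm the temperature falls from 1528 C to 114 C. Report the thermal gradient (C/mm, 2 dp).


G = (1528-114)/0.86 = 1644.19 C/mm


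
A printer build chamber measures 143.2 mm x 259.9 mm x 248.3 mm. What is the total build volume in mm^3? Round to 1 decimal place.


V = 143.2 * 259.9 * 248.3 = 9241149.9 mm^3


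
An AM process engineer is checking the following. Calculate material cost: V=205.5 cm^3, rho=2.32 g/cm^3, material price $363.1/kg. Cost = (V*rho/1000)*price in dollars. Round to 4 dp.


Mass = 205.5*2.32/1000 = 0.47676 kg
Cost = 0.47676 * 363.1 = 173.1116 $


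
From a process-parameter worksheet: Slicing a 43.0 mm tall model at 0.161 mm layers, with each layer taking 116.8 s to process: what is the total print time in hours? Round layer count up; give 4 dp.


Layers = ceil(43.0/0.161) = 268
t = 268 * 116.8 / 3600 = 8.6951 hrs


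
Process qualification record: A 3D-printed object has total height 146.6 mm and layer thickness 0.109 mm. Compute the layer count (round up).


Layers = ceil(146.6/0.109) = 1345


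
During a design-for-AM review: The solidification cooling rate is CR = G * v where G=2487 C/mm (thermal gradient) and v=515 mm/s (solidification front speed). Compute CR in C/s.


CR = 2487 * 515 = 1280805 C/s


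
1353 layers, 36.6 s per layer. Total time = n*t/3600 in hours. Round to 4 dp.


t = 1353 * 36.6 / 3600 = 13.7555 hrs


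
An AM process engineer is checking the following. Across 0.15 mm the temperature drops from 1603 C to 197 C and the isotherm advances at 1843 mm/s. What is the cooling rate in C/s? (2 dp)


G = (1603-197)/0.15 = 9373.33333333 C/mm
CR = 9373.33333333 * 1843 = 17275053.33 C/s


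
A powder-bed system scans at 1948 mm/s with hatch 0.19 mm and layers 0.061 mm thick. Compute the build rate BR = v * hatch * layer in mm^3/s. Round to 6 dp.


Rate = 1948 * 0.19 * 0.061 = 22.57732 mm^3/s


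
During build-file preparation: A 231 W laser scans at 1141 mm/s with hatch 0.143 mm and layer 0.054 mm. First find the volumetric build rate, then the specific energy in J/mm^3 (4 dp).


Build rate = 1141 * 0.143 * 0.054 = 8.810802 mm^3/s
SE = 231 / 8.810802 = 26.2178 J/mm^3


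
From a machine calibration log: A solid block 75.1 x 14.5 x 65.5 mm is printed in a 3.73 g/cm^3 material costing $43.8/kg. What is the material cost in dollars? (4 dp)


V = 75.1 * 14.5 * 65.5 = 71326.225 mm^3 = 71.326225 cm^3
Mass = 71.326225 * 3.73 / 1000 = 0.26604682 kg
Cost = 0.26604682 * 43.8 = 11.6529 $


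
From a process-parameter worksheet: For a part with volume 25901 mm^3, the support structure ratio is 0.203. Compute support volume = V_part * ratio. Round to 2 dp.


V_support = 25901 * 0.203 = 5257.9 mm^3


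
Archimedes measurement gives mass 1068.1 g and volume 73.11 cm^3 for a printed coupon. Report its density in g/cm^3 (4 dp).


rho = 1068.1 / 73.11 = 14.6095 g/cm^3


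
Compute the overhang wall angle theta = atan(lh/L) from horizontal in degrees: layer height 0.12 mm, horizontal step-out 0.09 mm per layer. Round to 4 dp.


angle = atan(0.12/0.09) = 53.1301 degrees


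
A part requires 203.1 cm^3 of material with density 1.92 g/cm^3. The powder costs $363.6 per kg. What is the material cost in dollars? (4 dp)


Mass = 203.1*1.92/1000 = 0.389952 kg
Cost = 0.389952 * 363.6 = 141.7865 $


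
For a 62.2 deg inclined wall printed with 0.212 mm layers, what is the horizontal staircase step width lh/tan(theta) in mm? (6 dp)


step = 0.212 / tan(62.2) = 0.111775 mm


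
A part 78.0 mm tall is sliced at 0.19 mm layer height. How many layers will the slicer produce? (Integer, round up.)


Layers = ceil(78.0/0.19) = 411


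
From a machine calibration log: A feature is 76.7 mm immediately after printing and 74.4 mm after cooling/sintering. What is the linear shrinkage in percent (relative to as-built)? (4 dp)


Shrinkage = ((76.7-74.4)/76.7)*100 = 2.9987 %


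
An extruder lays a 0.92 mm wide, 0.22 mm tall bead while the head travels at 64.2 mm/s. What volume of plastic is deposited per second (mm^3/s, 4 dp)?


Rate = 0.92 * 0.22 * 64.2 = 12.9941 mm^3/s


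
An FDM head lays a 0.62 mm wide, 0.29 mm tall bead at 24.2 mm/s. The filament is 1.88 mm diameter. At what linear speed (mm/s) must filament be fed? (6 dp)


Q = 0.62 * 0.29 * 24.2 = 4.35116 mm^3/s
A_fil = pi*(1.88/2)^2 = 2.77591127 mm^2
v_feed = 4.35116 / 2.77591127 = 1.567471 mm/s


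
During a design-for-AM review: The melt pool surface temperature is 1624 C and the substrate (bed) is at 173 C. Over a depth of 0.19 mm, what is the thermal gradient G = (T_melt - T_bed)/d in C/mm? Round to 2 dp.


G = (1624-173)/0.19 = 7636.84 C/mm


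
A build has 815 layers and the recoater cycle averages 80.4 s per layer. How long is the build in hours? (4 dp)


t = 815 * 80.4 / 3600 = 18.2017 hrs


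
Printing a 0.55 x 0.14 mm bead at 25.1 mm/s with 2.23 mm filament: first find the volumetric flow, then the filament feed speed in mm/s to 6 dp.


Q = 0.55 * 0.14 * 25.1 = 1.9327 mm^3/s
A_fil = pi*(2.23/2)^2 = 3.90570653 mm^2
v_feed = 1.9327 / 3.90570653 = 0.49484 mm/s


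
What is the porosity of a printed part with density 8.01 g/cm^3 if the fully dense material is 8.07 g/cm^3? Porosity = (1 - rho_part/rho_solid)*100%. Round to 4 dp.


Porosity = (1-8.01/8.07)*100 = 0.7435 %


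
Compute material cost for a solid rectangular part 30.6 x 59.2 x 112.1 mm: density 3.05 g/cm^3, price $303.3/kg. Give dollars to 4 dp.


V = 30.6 * 59.2 * 112.1 = 203071.392 mm^3 = 203.071392 cm^3
Mass = 203.071392 * 3.05 / 1000 = 0.61936775 kg
Cost = 0.61936775 * 303.3 = 187.8542 $


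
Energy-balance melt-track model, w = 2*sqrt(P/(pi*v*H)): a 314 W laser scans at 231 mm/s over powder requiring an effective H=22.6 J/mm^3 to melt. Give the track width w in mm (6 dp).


w = 2*sqrt(314/(pi*231*22.6)) = 0.276732 mm


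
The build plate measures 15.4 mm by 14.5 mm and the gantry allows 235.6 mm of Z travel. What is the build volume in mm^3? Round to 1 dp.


V = 15.4 * 14.5 * 235.6 = 52609.5 mm^3


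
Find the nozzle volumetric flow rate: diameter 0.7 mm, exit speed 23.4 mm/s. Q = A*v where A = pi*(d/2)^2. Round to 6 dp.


A = pi*(0.7/2)^2 = 0.3848451 mm^2
Q = 0.3848451 * 23.4 = 9.005375 mm^3/s


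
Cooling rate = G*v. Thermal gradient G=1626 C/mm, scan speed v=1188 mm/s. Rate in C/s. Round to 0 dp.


CR = 1626 * 1188 = 1931688 C/s


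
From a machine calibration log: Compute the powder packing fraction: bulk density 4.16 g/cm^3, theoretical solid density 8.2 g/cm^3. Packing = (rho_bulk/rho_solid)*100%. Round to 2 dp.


Packing = (4.16/8.2)*100 = 50.73 %


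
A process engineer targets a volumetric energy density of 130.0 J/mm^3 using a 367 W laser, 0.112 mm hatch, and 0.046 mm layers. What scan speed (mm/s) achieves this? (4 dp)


v = 367 / (130.0*0.112*0.046) = 547.9575 mm/s


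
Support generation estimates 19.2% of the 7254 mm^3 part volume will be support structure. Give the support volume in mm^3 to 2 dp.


V_support = 7254 * 0.192 = 1392.77 mm^3


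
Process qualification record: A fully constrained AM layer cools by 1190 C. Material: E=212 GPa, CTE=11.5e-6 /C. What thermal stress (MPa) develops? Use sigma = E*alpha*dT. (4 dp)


sigma = 212*1000 * 11.5e-6 * 1190 = 2901.22 MPa


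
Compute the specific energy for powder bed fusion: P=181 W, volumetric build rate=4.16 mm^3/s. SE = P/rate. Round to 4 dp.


SE = 181 / 4.16 = 43.5096 J/mm^3


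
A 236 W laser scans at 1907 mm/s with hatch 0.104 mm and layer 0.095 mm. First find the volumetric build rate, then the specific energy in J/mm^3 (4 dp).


Build rate = 1907 * 0.104 * 0.095 = 18.84116 mm^3/s
SE = 236 / 18.84116 = 12.5258 J/mm^3


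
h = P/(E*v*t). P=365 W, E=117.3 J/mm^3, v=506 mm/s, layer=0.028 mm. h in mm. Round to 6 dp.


h = 365 / (117.3*506*0.028) = 0.219627 mm


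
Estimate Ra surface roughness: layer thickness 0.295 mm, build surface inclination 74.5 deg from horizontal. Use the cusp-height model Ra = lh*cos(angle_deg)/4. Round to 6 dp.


Ra = 0.295 * cos(74.5) / 4 = 0.019709 mm


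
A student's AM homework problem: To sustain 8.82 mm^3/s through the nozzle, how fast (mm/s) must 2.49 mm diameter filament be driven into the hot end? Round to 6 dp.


A = pi*(2.49/2)^2 = 4.869547
v = 8.82 / 4.869547 = 1.811257 mm/s


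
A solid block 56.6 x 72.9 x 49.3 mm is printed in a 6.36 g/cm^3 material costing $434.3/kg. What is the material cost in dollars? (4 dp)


V = 56.6 * 72.9 * 49.3 = 203418.702 mm^3 = 203.418702 cm^3
Mass = 203.418702 * 6.36 / 1000 = 1.29374294 kg
Cost = 1.29374294 * 434.3 = 561.8726 $


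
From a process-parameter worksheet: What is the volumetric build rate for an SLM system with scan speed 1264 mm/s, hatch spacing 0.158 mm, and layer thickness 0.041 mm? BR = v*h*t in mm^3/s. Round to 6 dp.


Rate = 1264 * 0.158 * 0.041 = 8.188192 mm^3/s


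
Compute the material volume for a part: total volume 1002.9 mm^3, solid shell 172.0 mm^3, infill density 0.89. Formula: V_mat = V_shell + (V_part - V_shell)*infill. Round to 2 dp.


V_infill = (1002.9 - 172.0) * 0.89 = 739.5
V_total = 172.0 + 739.5 = 911.5 mm^3


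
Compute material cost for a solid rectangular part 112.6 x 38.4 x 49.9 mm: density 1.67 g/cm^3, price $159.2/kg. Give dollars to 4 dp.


V = 112.6 * 38.4 * 49.9 = 215759.616 mm^3 = 215.759616 cm^3
Mass = 215.759616 * 1.67 / 1000 = 0.36031856 kg
Cost = 0.36031856 * 159.2 = 57.3627 $


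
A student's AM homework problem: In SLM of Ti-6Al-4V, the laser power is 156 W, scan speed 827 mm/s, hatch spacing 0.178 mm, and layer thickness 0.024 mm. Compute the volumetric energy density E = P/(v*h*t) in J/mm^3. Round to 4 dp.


E = 156 / (827*0.178*0.024) = 44.1558 J/mm^3


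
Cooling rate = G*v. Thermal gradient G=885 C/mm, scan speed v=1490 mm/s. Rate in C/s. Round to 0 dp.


CR = 885 * 1490 = 1318650 C/s


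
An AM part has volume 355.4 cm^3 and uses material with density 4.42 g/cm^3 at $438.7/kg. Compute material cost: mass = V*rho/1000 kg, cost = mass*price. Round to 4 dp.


Mass = 355.4*4.42/1000 = 1.570868 kg
Cost = 1.570868 * 438.7 = 689.1398 $


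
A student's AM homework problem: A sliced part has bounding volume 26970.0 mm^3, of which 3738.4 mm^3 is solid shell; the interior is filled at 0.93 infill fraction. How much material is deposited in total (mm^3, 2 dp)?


V_infill = (26970.0 - 3738.4) * 0.93 = 21605.39
V_total = 3738.4 + 21605.39 = 25343.79 mm^3


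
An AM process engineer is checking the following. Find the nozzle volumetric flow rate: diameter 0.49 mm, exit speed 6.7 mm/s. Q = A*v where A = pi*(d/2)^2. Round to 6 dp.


A = pi*(0.49/2)^2 = 0.1885741 mm^2
Q = 0.1885741 * 6.7 = 1.263446 mm^3/s


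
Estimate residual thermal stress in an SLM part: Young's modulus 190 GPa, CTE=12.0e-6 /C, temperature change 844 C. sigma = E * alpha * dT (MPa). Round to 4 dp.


sigma = 190*1000 * 12.0e-6 * 844 = 1924.32 MPa


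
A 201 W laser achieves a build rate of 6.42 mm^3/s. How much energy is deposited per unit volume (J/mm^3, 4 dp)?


SE = 201 / 6.42 = 31.3084 J/mm^3


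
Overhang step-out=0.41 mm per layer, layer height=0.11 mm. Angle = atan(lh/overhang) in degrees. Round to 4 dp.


angle = atan(0.11/0.41) = 15.0184 degrees


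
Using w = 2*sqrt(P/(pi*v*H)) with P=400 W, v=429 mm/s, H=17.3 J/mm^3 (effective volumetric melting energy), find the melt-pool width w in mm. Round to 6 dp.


w = 2*sqrt(400/(pi*429*17.3)) = 0.261959 mm


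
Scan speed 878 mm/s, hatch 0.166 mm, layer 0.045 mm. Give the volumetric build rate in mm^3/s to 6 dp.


Rate = 878 * 0.166 * 0.045 = 6.55866 mm^3/s


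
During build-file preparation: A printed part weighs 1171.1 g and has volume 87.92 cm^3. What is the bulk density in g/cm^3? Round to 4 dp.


rho = 1171.1 / 87.92 = 13.3201 g/cm^3


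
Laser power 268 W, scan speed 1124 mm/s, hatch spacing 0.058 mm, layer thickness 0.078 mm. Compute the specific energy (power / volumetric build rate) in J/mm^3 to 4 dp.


Build rate = 1124 * 0.058 * 0.078 = 5.084976 mm^3/s
SE = 268 / 5.084976 = 52.7043 J/mm^3


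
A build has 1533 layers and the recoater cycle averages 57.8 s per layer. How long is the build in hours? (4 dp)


t = 1533 * 57.8 / 3600 = 24.6132 hrs


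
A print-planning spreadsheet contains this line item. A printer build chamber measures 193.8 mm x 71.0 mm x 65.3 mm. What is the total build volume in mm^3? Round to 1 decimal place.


V = 193.8 * 71.0 * 65.3 = 898514.9 mm^3


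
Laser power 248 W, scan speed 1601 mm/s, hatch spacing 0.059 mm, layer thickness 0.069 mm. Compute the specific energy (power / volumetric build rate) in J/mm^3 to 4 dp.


Build rate = 1601 * 0.059 * 0.069 = 6.517671 mm^3/s
SE = 248 / 6.517671 = 38.0504 J/mm^3


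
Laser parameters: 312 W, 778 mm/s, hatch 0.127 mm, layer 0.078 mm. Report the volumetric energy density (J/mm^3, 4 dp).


E = 312 / (778*0.127*0.078) = 40.4834 J/mm^3


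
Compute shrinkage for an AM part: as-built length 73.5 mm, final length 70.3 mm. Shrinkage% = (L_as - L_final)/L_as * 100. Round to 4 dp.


Shrinkage = ((73.5-70.3)/73.5)*100 = 4.3537 %


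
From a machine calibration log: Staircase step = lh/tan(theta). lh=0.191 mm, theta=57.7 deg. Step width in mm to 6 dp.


step = 0.191 / tan(57.7) = 0.120745 mm


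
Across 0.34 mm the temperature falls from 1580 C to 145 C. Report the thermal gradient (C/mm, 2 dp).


G = (1580-145)/0.34 = 4220.59 C/mm


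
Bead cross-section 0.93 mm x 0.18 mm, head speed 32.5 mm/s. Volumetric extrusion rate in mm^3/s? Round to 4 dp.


Rate = 0.93 * 0.18 * 32.5 = 5.4405 mm^3/s


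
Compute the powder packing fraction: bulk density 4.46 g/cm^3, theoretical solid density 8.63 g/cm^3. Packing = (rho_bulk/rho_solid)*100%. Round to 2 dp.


Packing = (4.46/8.63)*100 = 51.68 %


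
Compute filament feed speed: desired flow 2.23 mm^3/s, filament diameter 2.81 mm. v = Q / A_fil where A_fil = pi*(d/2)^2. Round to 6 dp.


A = pi*(2.81/2)^2 = 6.201582
v = 2.23 / 6.201582 = 0.359586 mm/s


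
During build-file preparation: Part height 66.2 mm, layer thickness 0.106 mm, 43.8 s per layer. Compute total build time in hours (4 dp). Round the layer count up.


Layers = ceil(66.2/0.106) = 625
t = 625 * 43.8 / 3600 = 7.6042 hrs


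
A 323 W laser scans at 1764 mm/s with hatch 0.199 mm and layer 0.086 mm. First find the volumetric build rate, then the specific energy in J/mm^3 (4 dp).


Build rate = 1764 * 0.199 * 0.086 = 30.189096 mm^3/s
SE = 323 / 30.189096 = 10.6992 J/mm^3


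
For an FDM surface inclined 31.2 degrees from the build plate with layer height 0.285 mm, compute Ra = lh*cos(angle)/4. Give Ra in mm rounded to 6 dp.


Ra = 0.285 * cos(31.2) / 4 = 0.060945 mm


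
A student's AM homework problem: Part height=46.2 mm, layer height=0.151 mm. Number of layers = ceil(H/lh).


Layers = ceil(46.2/0.151) = 306


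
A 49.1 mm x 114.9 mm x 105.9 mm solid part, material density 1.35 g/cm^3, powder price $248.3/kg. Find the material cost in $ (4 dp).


V = 49.1 * 114.9 * 105.9 = 597444.381 mm^3 = 597.444381 cm^3
Mass = 597.444381 * 1.35 / 1000 = 0.80654991 kg
Cost = 0.80654991 * 248.3 = 200.2663 $


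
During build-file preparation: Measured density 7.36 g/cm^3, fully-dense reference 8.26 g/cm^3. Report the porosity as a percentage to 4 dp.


Porosity = (1-7.36/8.26)*100 = 10.8959 %


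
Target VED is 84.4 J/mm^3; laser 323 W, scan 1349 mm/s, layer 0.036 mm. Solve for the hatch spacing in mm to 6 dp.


h = 323 / (84.4*1349*0.036) = 0.078804 mm


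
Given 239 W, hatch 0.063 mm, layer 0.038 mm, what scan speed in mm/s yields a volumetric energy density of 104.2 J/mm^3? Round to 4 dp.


v = 239 / (104.2*0.063*0.038) = 958.0894 mm/s


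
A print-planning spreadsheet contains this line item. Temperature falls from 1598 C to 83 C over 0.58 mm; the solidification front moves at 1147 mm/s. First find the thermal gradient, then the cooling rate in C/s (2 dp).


G = (1598-83)/0.58 = 2612.06896552 C/mm
CR = 2612.06896552 * 1147 = 2996043.1 C/s


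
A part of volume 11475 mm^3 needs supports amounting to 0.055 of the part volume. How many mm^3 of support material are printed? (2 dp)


V_support = 11475 * 0.055 = 631.13 mm^3


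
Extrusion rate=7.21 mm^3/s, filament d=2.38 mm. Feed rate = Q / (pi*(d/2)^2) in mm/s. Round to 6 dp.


A = pi*(2.38/2)^2 = 4.448809
v = 7.21 / 4.448809 = 1.620658 mm/s


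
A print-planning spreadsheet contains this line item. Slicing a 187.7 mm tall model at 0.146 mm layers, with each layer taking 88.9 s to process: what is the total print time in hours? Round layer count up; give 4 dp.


Layers = ceil(187.7/0.146) = 1286
t = 1286 * 88.9 / 3600 = 31.7571 hrs


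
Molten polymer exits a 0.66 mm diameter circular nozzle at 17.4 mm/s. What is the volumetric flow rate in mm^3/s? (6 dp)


A = pi*(0.66/2)^2 = 0.34211944 mm^2
Q = 0.34211944 * 17.4 = 5.952878 mm^3/s


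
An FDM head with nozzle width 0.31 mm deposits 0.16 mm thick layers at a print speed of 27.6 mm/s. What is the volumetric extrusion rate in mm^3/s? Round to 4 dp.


Rate = 0.31 * 0.16 * 27.6 = 1.369 mm^3/s


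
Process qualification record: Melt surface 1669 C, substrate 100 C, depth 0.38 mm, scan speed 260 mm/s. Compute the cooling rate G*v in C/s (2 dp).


G = (1669-100)/0.38 = 4128.94736842 C/mm
CR = 4128.94736842 * 260 = 1073526.32 C/s


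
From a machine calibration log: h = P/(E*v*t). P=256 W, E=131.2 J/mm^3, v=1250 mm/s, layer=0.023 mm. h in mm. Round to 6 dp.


h = 256 / (131.2*1250*0.023) = 0.067869 mm


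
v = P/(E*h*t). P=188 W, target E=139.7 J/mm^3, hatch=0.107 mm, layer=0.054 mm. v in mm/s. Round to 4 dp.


v = 188 / (139.7*0.107*0.054) = 232.9077 mm/s


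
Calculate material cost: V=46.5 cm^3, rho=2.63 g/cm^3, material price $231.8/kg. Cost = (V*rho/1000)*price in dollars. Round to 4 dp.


Mass = 46.5*2.63/1000 = 0.122295 kg
Cost = 0.122295 * 231.8 = 28.348 $


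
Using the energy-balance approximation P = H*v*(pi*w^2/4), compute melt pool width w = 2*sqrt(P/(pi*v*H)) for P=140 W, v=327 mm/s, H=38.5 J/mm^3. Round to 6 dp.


w = 2*sqrt(140/(pi*327*38.5)) = 0.118991 mm


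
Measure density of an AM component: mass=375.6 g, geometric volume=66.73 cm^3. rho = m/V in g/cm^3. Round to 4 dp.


rho = 375.6 / 66.73 = 5.6287 g/cm^3


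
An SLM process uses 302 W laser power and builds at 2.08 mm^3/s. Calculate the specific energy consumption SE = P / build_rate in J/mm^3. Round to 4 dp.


SE = 302 / 2.08 = 145.1923 J/mm^3


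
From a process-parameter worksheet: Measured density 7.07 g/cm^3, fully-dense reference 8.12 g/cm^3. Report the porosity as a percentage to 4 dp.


Porosity = (1-7.07/8.12)*100 = 12.931 %


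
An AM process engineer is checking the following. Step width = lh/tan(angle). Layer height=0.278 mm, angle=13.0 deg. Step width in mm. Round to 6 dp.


step = 0.278 / tan(13.0) = 1.20415 mm


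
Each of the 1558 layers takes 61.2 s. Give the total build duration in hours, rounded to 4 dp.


t = 1558 * 61.2 / 3600 = 26.486 hrs


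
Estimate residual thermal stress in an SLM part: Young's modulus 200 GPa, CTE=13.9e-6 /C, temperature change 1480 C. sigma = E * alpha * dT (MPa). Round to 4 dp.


sigma = 200*1000 * 13.9e-6 * 1480 = 4114.4 MPa


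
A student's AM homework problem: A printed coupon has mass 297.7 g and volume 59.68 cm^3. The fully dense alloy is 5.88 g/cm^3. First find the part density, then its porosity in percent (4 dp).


rho_part = 297.7 / 59.68 = 4.98827078 g/cm^3
Porosity = (1 - 4.98827078/5.88)*100 = 15.1655 %


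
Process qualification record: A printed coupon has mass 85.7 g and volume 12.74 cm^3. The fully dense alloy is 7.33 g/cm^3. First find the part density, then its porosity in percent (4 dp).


rho_part = 85.7 / 12.74 = 6.72684458 g/cm^3
Porosity = (1 - 6.72684458/7.33)*100 = 8.2286 %


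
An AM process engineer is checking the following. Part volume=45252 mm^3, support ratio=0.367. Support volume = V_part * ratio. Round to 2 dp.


V_support = 45252 * 0.367 = 16607.48 mm^3


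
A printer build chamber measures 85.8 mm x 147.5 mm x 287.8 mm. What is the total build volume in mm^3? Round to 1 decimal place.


V = 85.8 * 147.5 * 287.8 = 3642252.9 mm^3


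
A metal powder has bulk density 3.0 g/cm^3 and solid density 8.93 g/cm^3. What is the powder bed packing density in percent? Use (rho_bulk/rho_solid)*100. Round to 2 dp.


Packing = (3.0/8.93)*100 = 33.59 %


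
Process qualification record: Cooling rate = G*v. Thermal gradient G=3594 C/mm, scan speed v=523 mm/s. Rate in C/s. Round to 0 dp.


CR = 3594 * 523 = 1879662 C/s


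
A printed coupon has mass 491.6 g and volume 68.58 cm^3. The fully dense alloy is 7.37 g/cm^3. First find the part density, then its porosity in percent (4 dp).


rho_part = 491.6 / 68.58 = 7.16827063 g/cm^3
Porosity = (1 - 7.16827063/7.37)*100 = 2.7372 %


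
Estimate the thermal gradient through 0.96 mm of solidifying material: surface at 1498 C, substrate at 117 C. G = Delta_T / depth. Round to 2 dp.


G = (1498-117)/0.96 = 1438.54 C/mm


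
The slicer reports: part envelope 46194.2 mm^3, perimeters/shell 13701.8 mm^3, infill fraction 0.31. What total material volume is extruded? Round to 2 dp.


V_infill = (46194.2 - 13701.8) * 0.31 = 10072.64
V_total = 13701.8 + 10072.64 = 23774.44 mm^3


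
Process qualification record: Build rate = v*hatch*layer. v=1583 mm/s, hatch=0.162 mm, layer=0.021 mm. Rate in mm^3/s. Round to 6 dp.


Rate = 1583 * 0.162 * 0.021 = 5.385366 mm^3/s


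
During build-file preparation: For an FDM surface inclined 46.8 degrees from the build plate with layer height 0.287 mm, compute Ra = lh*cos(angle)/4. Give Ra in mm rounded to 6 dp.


Ra = 0.287 * cos(46.8) / 4 = 0.049116 mm


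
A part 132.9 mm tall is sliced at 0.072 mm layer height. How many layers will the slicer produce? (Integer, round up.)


Layers = ceil(132.9/0.072) = 1846


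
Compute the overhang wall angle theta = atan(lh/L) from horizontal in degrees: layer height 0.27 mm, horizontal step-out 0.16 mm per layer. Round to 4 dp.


angle = atan(0.27/0.16) = 59.3493 degrees


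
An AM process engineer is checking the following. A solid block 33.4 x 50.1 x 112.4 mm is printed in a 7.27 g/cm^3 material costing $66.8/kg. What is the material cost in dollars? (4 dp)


V = 33.4 * 50.1 * 112.4 = 188083.416 mm^3 = 188.083416 cm^3
Mass = 188.083416 * 7.27 / 1000 = 1.36736643 kg
Cost = 1.36736643 * 66.8 = 91.3401 $


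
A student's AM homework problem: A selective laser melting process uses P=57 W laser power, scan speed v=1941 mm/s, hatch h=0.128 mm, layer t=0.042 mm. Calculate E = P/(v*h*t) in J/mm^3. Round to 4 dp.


E = 57 / (1941*0.128*0.042) = 5.4625 J/mm^3


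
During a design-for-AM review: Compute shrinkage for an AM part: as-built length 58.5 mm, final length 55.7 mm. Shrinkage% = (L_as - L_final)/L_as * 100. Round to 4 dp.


Shrinkage = ((58.5-55.7)/58.5)*100 = 4.7863 %


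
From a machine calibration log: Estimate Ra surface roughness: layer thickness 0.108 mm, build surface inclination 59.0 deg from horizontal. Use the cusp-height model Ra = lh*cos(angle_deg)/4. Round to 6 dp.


Ra = 0.108 * cos(59.0) / 4 = 0.013906 mm


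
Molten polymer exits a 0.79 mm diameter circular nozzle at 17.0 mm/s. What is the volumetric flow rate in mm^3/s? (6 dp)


A = pi*(0.79/2)^2 = 0.49016699 mm^2
Q = 0.49016699 * 17.0 = 8.332839 mm^3/s


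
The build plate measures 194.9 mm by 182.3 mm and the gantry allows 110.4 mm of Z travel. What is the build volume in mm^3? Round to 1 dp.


V = 194.9 * 182.3 * 110.4 = 3922541.8 mm^3


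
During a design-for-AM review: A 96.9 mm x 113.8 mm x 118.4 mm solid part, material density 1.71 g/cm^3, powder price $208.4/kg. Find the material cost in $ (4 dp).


V = 96.9 * 113.8 * 118.4 = 1305622.848 mm^3 = 1305.622848 cm^3
Mass = 1305.622848 * 1.71 / 1000 = 2.23261507 kg
Cost = 2.23261507 * 208.4 = 465.277 $


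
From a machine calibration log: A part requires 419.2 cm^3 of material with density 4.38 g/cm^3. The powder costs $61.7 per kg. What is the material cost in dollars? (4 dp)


Mass = 419.2*4.38/1000 = 1.836096 kg
Cost = 1.836096 * 61.7 = 113.2871 $


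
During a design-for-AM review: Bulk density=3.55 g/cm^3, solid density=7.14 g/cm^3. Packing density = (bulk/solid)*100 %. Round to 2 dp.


Packing = (3.55/7.14)*100 = 49.72 %


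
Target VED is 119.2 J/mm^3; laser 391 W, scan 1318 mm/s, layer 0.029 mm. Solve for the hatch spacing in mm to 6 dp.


h = 391 / (119.2*1318*0.029) = 0.08582 mm


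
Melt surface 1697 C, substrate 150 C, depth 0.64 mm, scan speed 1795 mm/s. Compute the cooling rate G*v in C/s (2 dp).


G = (1697-150)/0.64 = 2417.1875 C/mm
CR = 2417.1875 * 1795 = 4338851.56 C/s


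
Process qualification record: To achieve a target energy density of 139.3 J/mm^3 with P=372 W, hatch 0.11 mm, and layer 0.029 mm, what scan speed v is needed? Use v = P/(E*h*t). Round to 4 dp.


v = 372 / (139.3*0.11*0.029) = 837.1459 mm/s


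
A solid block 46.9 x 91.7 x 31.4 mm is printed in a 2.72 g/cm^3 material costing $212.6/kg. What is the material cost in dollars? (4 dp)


V = 46.9 * 91.7 * 31.4 = 135042.922 mm^3 = 135.042922 cm^3
Mass = 135.042922 * 2.72 / 1000 = 0.36731675 kg
Cost = 0.36731675 * 212.6 = 78.0915 $


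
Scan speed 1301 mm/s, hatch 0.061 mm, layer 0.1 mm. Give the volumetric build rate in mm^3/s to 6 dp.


Rate = 1301 * 0.061 * 0.1 = 7.9361 mm^3/s


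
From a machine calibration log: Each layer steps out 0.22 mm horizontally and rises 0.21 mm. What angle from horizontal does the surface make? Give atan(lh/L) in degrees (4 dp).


angle = atan(0.21/0.22) = 43.6678 degrees


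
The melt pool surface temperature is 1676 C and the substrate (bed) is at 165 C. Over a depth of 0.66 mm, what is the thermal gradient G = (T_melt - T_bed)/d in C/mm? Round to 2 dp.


G = (1676-165)/0.66 = 2289.39 C/mm


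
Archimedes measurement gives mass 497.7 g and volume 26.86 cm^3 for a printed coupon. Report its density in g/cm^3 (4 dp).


rho = 497.7 / 26.86 = 18.5294 g/cm^3


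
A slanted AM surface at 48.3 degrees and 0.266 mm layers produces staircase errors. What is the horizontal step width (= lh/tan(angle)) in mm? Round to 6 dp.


step = 0.266 / tan(48.3) = 0.236997 mm


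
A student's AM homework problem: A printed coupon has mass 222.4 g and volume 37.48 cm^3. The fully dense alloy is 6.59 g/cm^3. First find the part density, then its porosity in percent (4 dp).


rho_part = 222.4 / 37.48 = 5.93383138 g/cm^3
Porosity = (1 - 5.93383138/6.59)*100 = 9.957 %


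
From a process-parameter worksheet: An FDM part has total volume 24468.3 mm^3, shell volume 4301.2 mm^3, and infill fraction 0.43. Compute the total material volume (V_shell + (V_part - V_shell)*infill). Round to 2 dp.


V_infill = (24468.3 - 4301.2) * 0.43 = 8671.85
V_total = 4301.2 + 8671.85 = 12973.05 mm^3


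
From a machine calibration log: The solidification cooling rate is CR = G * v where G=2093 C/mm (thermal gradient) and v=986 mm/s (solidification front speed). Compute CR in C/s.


CR = 2093 * 986 = 2063698 C/s


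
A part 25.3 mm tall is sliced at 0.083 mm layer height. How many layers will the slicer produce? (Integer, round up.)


Layers = ceil(25.3/0.083) = 305


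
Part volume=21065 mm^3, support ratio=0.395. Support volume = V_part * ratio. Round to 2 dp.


V_support = 21065 * 0.395 = 8320.68 mm^3


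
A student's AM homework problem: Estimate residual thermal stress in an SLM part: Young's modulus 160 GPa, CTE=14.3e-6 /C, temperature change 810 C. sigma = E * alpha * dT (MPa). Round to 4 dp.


sigma = 160*1000 * 14.3e-6 * 810 = 1853.28 MPa


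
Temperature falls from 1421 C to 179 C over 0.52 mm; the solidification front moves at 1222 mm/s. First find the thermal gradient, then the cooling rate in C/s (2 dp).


G = (1421-179)/0.52 = 2388.46153846 C/mm
CR = 2388.46153846 * 1222 = 2918700.0 C/s


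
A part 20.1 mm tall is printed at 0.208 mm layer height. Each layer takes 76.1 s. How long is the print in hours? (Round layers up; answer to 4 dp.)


Layers = ceil(20.1/0.208) = 97
t = 97 * 76.1 / 3600 = 2.0505 hrs


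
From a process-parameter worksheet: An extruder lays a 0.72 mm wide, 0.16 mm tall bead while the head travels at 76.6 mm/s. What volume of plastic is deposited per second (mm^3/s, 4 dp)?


Rate = 0.72 * 0.16 * 76.6 = 8.8243 mm^3/s


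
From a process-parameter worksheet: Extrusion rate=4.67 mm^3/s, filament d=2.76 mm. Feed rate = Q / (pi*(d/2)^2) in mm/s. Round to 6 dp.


A = pi*(2.76/2)^2 = 5.982849
v = 4.67 / 5.982849 = 0.780565 mm/s


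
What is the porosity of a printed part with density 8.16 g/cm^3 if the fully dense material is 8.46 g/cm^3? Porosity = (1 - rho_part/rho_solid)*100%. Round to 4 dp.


Porosity = (1-8.16/8.46)*100 = 3.5461 %


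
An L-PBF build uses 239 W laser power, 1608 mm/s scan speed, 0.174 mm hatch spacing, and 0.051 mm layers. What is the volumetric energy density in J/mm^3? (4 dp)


E = 239 / (1608*0.174*0.051) = 16.7491 J/mm^3


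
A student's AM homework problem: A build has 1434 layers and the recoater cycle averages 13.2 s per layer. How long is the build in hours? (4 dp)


t = 1434 * 13.2 / 3600 = 5.258 hrs


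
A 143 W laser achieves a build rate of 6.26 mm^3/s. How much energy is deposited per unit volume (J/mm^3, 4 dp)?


SE = 143 / 6.26 = 22.8435 J/mm^3


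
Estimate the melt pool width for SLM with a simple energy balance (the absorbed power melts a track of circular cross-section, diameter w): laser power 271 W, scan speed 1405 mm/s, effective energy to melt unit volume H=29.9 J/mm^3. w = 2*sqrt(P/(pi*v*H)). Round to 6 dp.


w = 2*sqrt(271/(pi*1405*29.9)) = 0.090629 mm


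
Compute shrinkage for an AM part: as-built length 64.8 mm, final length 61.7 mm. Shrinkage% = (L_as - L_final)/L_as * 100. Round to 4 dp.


Shrinkage = ((64.8-61.7)/64.8)*100 = 4.784 %


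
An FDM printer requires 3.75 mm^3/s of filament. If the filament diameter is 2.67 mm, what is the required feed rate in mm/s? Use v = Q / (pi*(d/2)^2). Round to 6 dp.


A = pi*(2.67/2)^2 = 5.599025
v = 3.75 / 5.599025 = 0.669759 mm/s


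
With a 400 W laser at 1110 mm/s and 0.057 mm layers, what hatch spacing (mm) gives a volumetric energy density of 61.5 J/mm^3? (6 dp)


h = 400 / (61.5*1110*0.057) = 0.102799 mm


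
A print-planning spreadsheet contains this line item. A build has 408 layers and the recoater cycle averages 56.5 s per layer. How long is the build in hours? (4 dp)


t = 408 * 56.5 / 3600 = 6.4033 hrs


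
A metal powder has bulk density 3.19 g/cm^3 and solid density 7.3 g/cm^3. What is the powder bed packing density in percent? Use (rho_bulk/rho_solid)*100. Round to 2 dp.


Packing = (3.19/7.3)*100 = 43.7 %


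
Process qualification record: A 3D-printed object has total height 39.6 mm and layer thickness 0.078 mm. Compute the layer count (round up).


Layers = ceil(39.6/0.078) = 508


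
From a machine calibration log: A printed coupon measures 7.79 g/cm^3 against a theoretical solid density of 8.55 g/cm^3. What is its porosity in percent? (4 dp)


Porosity = (1-7.79/8.55)*100 = 8.8889 %


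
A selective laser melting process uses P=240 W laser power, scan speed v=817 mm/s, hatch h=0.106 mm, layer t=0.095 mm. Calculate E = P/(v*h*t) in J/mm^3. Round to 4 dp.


E = 240 / (817*0.106*0.095) = 29.1716 J/mm^3


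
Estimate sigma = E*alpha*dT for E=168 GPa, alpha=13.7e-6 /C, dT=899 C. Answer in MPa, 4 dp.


sigma = 168*1000 * 13.7e-6 * 899 = 2069.1384 MPa


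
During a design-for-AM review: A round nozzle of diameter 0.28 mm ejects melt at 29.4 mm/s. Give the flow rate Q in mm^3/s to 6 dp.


A = pi*(0.28/2)^2 = 0.06157522 mm^2
Q = 0.06157522 * 29.4 = 1.810311 mm^3/s


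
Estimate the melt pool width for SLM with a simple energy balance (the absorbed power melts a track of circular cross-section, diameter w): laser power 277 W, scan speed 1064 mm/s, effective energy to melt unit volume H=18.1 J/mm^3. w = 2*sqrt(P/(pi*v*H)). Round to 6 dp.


w = 2*sqrt(277/(pi*1064*18.1)) = 0.135327 mm


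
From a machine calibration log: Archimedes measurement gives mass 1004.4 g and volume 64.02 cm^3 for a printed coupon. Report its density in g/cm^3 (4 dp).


rho = 1004.4 / 64.02 = 15.6888 g/cm^3


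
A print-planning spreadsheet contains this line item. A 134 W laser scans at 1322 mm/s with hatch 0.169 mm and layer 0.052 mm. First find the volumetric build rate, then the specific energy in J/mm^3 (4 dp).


Build rate = 1322 * 0.169 * 0.052 = 11.617736 mm^3/s
SE = 134 / 11.617736 = 11.5341 J/mm^3


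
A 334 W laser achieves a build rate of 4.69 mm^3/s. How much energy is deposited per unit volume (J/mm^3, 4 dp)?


SE = 334 / 4.69 = 71.2154 J/mm^3


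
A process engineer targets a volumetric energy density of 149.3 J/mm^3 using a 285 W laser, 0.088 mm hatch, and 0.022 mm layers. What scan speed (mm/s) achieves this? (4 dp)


v = 285 / (149.3*0.088*0.022) = 986.0063 mm/s


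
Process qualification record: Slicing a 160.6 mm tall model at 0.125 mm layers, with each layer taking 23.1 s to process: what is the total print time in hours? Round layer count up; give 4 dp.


Layers = ceil(160.6/0.125) = 1285
t = 1285 * 23.1 / 3600 = 8.2454 hrs


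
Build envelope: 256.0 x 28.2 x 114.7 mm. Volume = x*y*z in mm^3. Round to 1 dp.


V = 256.0 * 28.2 * 114.7 = 828042.2 mm^3


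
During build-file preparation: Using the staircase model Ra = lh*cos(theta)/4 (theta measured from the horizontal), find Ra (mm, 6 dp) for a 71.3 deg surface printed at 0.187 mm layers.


Ra = 0.187 * cos(71.3) / 4 = 0.014989 mm


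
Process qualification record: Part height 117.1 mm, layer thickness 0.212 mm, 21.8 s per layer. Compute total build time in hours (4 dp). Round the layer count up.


Layers = ceil(117.1/0.212) = 553
t = 553 * 21.8 / 3600 = 3.3487 hrs


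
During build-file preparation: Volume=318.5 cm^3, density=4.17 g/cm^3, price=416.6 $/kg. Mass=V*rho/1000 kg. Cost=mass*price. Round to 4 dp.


Mass = 318.5*4.17/1000 = 1.328145 kg
Cost = 1.328145 * 416.6 = 553.3052 $
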